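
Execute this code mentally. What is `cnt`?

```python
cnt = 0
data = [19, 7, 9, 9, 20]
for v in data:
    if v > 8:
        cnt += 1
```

Let's trace through this code step by step.

Initialize: cnt = 0
Initialize: data = [19, 7, 9, 9, 20]
Entering loop: for v in data:

After execution: cnt = 4
4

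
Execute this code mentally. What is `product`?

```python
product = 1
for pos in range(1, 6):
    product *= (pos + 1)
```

Let's trace through this code step by step.

Initialize: product = 1
Entering loop: for pos in range(1, 6):

After execution: product = 720
720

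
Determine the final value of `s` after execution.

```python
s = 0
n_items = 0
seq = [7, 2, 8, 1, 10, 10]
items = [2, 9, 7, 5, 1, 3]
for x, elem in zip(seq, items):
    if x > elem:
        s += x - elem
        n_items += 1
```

Let's trace through this code step by step.

Initialize: s = 0
Initialize: n_items = 0
Initialize: seq = [7, 2, 8, 1, 10, 10]
Initialize: items = [2, 9, 7, 5, 1, 3]
Entering loop: for x, elem in zip(seq, items):

After execution: s = 22
22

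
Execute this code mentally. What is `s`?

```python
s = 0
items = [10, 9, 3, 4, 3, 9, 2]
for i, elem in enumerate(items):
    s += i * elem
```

Let's trace through this code step by step.

Initialize: s = 0
Initialize: items = [10, 9, 3, 4, 3, 9, 2]
Entering loop: for i, elem in enumerate(items):

After execution: s = 96
96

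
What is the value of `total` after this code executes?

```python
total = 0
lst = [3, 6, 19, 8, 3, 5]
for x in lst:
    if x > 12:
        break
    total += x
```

Let's trace through this code step by step.

Initialize: total = 0
Initialize: lst = [3, 6, 19, 8, 3, 5]
Entering loop: for x in lst:

After execution: total = 9
9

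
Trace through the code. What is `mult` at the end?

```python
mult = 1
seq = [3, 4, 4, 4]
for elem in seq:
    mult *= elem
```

Let's trace through this code step by step.

Initialize: mult = 1
Initialize: seq = [3, 4, 4, 4]
Entering loop: for elem in seq:

After execution: mult = 192
192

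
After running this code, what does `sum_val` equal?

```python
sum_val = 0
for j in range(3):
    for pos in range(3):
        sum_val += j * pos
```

Let's trace through this code step by step.

Initialize: sum_val = 0
Entering loop: for j in range(3):

After execution: sum_val = 9
9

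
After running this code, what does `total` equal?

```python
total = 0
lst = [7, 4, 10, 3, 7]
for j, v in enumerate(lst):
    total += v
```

Let's trace through this code step by step.

Initialize: total = 0
Initialize: lst = [7, 4, 10, 3, 7]
Entering loop: for j, v in enumerate(lst):

After execution: total = 31
31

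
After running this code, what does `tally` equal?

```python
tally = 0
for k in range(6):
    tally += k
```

Let's trace through this code step by step.

Initialize: tally = 0
Entering loop: for k in range(6):

After execution: tally = 15
15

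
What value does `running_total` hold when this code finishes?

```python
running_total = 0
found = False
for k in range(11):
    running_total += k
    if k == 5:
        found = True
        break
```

Let's trace through this code step by step.

Initialize: running_total = 0
Initialize: found = False
Entering loop: for k in range(11):

After execution: running_total = 15
15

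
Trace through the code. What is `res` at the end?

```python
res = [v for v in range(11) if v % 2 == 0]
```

Let's trace through this code step by step.

Initialize: res = [v for v in range(11) if v % 2 == 0]

After execution: res = [0, 2, 4, 6, 8, 10]
[0, 2, 4, 6, 8, 10]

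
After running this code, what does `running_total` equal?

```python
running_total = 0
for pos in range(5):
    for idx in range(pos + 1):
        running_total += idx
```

Let's trace through this code step by step.

Initialize: running_total = 0
Entering loop: for pos in range(5):

After execution: running_total = 20
20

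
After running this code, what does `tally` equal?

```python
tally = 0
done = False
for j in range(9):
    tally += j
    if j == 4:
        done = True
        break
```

Let's trace through this code step by step.

Initialize: tally = 0
Initialize: done = False
Entering loop: for j in range(9):

After execution: tally = 10
10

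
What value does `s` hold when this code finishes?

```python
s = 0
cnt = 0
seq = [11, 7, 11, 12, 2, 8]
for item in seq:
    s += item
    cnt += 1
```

Let's trace through this code step by step.

Initialize: s = 0
Initialize: cnt = 0
Initialize: seq = [11, 7, 11, 12, 2, 8]
Entering loop: for item in seq:

After execution: s = 51
51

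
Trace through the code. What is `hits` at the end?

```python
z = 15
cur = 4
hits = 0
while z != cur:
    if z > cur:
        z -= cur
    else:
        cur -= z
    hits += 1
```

Let's trace through this code step by step.

Initialize: z = 15
Initialize: cur = 4
Initialize: hits = 0
Entering loop: while z != cur:

After execution: hits = 6
6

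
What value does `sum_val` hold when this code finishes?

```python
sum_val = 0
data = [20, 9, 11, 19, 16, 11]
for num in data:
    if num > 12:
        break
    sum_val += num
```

Let's trace through this code step by step.

Initialize: sum_val = 0
Initialize: data = [20, 9, 11, 19, 16, 11]
Entering loop: for num in data:

After execution: sum_val = 0
0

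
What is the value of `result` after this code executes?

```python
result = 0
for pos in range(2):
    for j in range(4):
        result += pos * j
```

Let's trace through this code step by step.

Initialize: result = 0
Entering loop: for pos in range(2):

After execution: result = 6
6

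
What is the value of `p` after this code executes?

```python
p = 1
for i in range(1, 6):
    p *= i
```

Let's trace through this code step by step.

Initialize: p = 1
Entering loop: for i in range(1, 6):

After execution: p = 120
120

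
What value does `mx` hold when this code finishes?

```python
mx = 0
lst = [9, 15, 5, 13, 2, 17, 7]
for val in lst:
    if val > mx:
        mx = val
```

Let's trace through this code step by step.

Initialize: mx = 0
Initialize: lst = [9, 15, 5, 13, 2, 17, 7]
Entering loop: for val in lst:

After execution: mx = 17
17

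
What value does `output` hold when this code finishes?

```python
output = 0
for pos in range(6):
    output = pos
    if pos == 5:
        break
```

Let's trace through this code step by step.

Initialize: output = 0
Entering loop: for pos in range(6):

After execution: output = 5
5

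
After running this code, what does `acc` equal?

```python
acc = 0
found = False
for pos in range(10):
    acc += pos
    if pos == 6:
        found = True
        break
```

Let's trace through this code step by step.

Initialize: acc = 0
Initialize: found = False
Entering loop: for pos in range(10):

After execution: acc = 21
21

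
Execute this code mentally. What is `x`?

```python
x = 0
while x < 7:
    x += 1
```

Let's trace through this code step by step.

Initialize: x = 0
Entering loop: while x < 7:

After execution: x = 7
7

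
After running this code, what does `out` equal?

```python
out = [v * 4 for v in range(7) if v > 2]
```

Let's trace through this code step by step.

Initialize: out = [v * 4 for v in range(7) if v > 2]

After execution: out = [12, 16, 20, 24]
[12, 16, 20, 24]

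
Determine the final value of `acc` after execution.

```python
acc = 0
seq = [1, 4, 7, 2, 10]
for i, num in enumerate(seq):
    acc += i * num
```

Let's trace through this code step by step.

Initialize: acc = 0
Initialize: seq = [1, 4, 7, 2, 10]
Entering loop: for i, num in enumerate(seq):

After execution: acc = 64
64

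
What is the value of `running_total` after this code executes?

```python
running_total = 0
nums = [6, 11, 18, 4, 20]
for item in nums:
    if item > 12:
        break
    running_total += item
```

Let's trace through this code step by step.

Initialize: running_total = 0
Initialize: nums = [6, 11, 18, 4, 20]
Entering loop: for item in nums:

After execution: running_total = 17
17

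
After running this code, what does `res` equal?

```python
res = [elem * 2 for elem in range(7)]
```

Let's trace through this code step by step.

Initialize: res = [elem * 2 for elem in range(7)]

After execution: res = [0, 2, 4, 6, 8, 10, 12]
[0, 2, 4, 6, 8, 10, 12]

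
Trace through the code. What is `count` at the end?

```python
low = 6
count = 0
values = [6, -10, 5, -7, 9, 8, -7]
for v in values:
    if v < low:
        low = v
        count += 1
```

Let's trace through this code step by step.

Initialize: low = 6
Initialize: count = 0
Initialize: values = [6, -10, 5, -7, 9, 8, -7]
Entering loop: for v in values:

After execution: count = 1
1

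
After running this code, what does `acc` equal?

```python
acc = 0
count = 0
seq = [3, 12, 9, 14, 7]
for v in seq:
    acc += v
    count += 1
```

Let's trace through this code step by step.

Initialize: acc = 0
Initialize: count = 0
Initialize: seq = [3, 12, 9, 14, 7]
Entering loop: for v in seq:

After execution: acc = 45
45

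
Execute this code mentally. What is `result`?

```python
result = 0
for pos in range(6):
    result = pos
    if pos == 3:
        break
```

Let's trace through this code step by step.

Initialize: result = 0
Entering loop: for pos in range(6):

After execution: result = 3
3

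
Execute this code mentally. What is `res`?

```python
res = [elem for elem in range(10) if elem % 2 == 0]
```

Let's trace through this code step by step.

Initialize: res = [elem for elem in range(10) if elem % 2 == 0]

After execution: res = [0, 2, 4, 6, 8]
[0, 2, 4, 6, 8]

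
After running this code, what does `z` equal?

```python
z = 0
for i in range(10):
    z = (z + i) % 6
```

Let's trace through this code step by step.

Initialize: z = 0
Entering loop: for i in range(10):

After execution: z = 3
3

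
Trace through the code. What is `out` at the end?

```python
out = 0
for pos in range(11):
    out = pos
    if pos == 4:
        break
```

Let's trace through this code step by step.

Initialize: out = 0
Entering loop: for pos in range(11):

After execution: out = 4
4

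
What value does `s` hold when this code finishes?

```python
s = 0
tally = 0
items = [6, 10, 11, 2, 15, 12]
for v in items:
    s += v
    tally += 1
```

Let's trace through this code step by step.

Initialize: s = 0
Initialize: tally = 0
Initialize: items = [6, 10, 11, 2, 15, 12]
Entering loop: for v in items:

After execution: s = 56
56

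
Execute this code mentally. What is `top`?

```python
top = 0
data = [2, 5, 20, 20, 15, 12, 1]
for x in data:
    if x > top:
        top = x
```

Let's trace through this code step by step.

Initialize: top = 0
Initialize: data = [2, 5, 20, 20, 15, 12, 1]
Entering loop: for x in data:

After execution: top = 20
20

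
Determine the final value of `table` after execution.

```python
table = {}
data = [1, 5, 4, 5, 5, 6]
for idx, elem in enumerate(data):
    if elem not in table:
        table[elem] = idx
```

Let's trace through this code step by step.

Initialize: table = {}
Initialize: data = [1, 5, 4, 5, 5, 6]
Entering loop: for idx, elem in enumerate(data):

After execution: table = {1: 0, 5: 1, 4: 2, 6: 5}
{1: 0, 5: 1, 4: 2, 6: 5}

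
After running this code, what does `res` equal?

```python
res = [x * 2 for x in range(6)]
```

Let's trace through this code step by step.

Initialize: res = [x * 2 for x in range(6)]

After execution: res = [0, 2, 4, 6, 8, 10]
[0, 2, 4, 6, 8, 10]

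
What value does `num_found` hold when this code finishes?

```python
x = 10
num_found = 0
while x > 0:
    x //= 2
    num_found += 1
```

Let's trace through this code step by step.

Initialize: x = 10
Initialize: num_found = 0
Entering loop: while x > 0:

After execution: num_found = 4
4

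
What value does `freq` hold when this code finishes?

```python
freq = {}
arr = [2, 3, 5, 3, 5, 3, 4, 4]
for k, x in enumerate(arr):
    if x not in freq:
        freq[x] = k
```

Let's trace through this code step by step.

Initialize: freq = {}
Initialize: arr = [2, 3, 5, 3, 5, 3, 4, 4]
Entering loop: for k, x in enumerate(arr):

After execution: freq = {2: 0, 3: 1, 5: 2, 4: 6}
{2: 0, 3: 1, 5: 2, 4: 6}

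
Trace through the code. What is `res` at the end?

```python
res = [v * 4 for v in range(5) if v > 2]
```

Let's trace through this code step by step.

Initialize: res = [v * 4 for v in range(5) if v > 2]

After execution: res = [12, 16]
[12, 16]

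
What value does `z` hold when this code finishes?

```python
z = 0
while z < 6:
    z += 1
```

Let's trace through this code step by step.

Initialize: z = 0
Entering loop: while z < 6:

After execution: z = 6
6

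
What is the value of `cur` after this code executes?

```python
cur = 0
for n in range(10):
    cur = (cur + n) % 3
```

Let's trace through this code step by step.

Initialize: cur = 0
Entering loop: for n in range(10):

After execution: cur = 0
0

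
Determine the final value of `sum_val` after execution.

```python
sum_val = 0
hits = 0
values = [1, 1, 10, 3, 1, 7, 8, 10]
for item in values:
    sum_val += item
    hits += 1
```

Let's trace through this code step by step.

Initialize: sum_val = 0
Initialize: hits = 0
Initialize: values = [1, 1, 10, 3, 1, 7, 8, 10]
Entering loop: for item in values:

After execution: sum_val = 41
41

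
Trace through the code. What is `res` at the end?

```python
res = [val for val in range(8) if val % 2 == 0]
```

Let's trace through this code step by step.

Initialize: res = [val for val in range(8) if val % 2 == 0]

After execution: res = [0, 2, 4, 6]
[0, 2, 4, 6]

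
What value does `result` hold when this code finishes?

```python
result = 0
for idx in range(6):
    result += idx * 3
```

Let's trace through this code step by step.

Initialize: result = 0
Entering loop: for idx in range(6):

After execution: result = 45
45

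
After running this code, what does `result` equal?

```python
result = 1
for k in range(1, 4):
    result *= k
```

Let's trace through this code step by step.

Initialize: result = 1
Entering loop: for k in range(1, 4):

After execution: result = 6
6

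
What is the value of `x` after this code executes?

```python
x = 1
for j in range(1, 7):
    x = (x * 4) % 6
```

Let's trace through this code step by step.

Initialize: x = 1
Entering loop: for j in range(1, 7):

After execution: x = 4
4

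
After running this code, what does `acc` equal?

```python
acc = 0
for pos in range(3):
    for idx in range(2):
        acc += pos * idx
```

Let's trace through this code step by step.

Initialize: acc = 0
Entering loop: for pos in range(3):

After execution: acc = 3
3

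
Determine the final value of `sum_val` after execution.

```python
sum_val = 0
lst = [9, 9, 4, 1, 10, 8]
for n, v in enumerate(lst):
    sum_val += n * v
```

Let's trace through this code step by step.

Initialize: sum_val = 0
Initialize: lst = [9, 9, 4, 1, 10, 8]
Entering loop: for n, v in enumerate(lst):

After execution: sum_val = 100
100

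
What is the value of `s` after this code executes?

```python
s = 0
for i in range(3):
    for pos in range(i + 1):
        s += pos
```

Let's trace through this code step by step.

Initialize: s = 0
Entering loop: for i in range(3):

After execution: s = 4
4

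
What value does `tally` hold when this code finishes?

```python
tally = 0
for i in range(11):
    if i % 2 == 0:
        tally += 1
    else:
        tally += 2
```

Let's trace through this code step by step.

Initialize: tally = 0
Entering loop: for i in range(11):

After execution: tally = 16
16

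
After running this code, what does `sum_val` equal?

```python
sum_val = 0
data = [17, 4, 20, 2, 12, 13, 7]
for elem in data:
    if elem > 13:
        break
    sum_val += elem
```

Let's trace through this code step by step.

Initialize: sum_val = 0
Initialize: data = [17, 4, 20, 2, 12, 13, 7]
Entering loop: for elem in data:

After execution: sum_val = 0
0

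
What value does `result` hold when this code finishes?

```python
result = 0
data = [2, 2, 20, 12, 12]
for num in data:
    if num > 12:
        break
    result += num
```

Let's trace through this code step by step.

Initialize: result = 0
Initialize: data = [2, 2, 20, 12, 12]
Entering loop: for num in data:

After execution: result = 4
4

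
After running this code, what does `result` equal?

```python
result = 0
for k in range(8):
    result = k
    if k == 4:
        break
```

Let's trace through this code step by step.

Initialize: result = 0
Entering loop: for k in range(8):

After execution: result = 4
4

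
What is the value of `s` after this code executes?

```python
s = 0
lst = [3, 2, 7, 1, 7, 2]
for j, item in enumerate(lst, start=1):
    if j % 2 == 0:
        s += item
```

Let's trace through this code step by step.

Initialize: s = 0
Initialize: lst = [3, 2, 7, 1, 7, 2]
Entering loop: for j, item in enumerate(lst, start=1):

After execution: s = 5
5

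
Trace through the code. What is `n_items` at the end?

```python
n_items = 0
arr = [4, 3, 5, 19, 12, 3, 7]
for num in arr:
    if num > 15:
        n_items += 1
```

Let's trace through this code step by step.

Initialize: n_items = 0
Initialize: arr = [4, 3, 5, 19, 12, 3, 7]
Entering loop: for num in arr:

After execution: n_items = 1
1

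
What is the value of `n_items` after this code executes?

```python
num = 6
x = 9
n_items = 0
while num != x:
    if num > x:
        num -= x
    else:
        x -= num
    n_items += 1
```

Let's trace through this code step by step.

Initialize: num = 6
Initialize: x = 9
Initialize: n_items = 0
Entering loop: while num != x:

After execution: n_items = 2
2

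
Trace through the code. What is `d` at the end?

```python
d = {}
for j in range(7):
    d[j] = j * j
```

Let's trace through this code step by step.

Initialize: d = {}
Entering loop: for j in range(7):

After execution: d = {0: 0, 1: 1, 2: 4, 3: 9, 4: 16, 5: 25, 6: 36}
{0: 0, 1: 1, 2: 4, 3: 9, 4: 16, 5: 25, 6: 36}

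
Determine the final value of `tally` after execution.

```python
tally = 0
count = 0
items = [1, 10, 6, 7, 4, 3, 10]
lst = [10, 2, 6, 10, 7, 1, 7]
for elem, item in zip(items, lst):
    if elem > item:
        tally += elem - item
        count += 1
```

Let's trace through this code step by step.

Initialize: tally = 0
Initialize: count = 0
Initialize: items = [1, 10, 6, 7, 4, 3, 10]
Initialize: lst = [10, 2, 6, 10, 7, 1, 7]
Entering loop: for elem, item in zip(items, lst):

After execution: tally = 13
13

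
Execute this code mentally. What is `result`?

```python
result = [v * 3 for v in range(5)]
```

Let's trace through this code step by step.

Initialize: result = [v * 3 for v in range(5)]

After execution: result = [0, 3, 6, 9, 12]
[0, 3, 6, 9, 12]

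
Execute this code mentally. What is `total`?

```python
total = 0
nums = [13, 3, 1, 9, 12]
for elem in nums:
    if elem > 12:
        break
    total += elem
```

Let's trace through this code step by step.

Initialize: total = 0
Initialize: nums = [13, 3, 1, 9, 12]
Entering loop: for elem in nums:

After execution: total = 0
0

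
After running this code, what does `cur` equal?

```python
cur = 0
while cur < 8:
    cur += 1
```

Let's trace through this code step by step.

Initialize: cur = 0
Entering loop: while cur < 8:

After execution: cur = 8
8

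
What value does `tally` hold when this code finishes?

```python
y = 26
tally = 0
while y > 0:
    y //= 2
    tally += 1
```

Let's trace through this code step by step.

Initialize: y = 26
Initialize: tally = 0
Entering loop: while y > 0:

After execution: tally = 5
5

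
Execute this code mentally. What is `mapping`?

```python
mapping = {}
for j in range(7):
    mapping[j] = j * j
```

Let's trace through this code step by step.

Initialize: mapping = {}
Entering loop: for j in range(7):

After execution: mapping = {0: 0, 1: 1, 2: 4, 3: 9, 4: 16, 5: 25, 6: 36}
{0: 0, 1: 1, 2: 4, 3: 9, 4: 16, 5: 25, 6: 36}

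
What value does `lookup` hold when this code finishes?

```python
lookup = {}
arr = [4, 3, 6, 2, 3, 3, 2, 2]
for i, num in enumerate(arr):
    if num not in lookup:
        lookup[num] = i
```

Let's trace through this code step by step.

Initialize: lookup = {}
Initialize: arr = [4, 3, 6, 2, 3, 3, 2, 2]
Entering loop: for i, num in enumerate(arr):

After execution: lookup = {4: 0, 3: 1, 6: 2, 2: 3}
{4: 0, 3: 1, 6: 2, 2: 3}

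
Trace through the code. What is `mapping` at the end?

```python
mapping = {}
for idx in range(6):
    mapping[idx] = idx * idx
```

Let's trace through this code step by step.

Initialize: mapping = {}
Entering loop: for idx in range(6):

After execution: mapping = {0: 0, 1: 1, 2: 4, 3: 9, 4: 16, 5: 25}
{0: 0, 1: 1, 2: 4, 3: 9, 4: 16, 5: 25}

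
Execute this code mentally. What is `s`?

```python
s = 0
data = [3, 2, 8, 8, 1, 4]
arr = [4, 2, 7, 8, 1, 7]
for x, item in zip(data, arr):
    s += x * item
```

Let's trace through this code step by step.

Initialize: s = 0
Initialize: data = [3, 2, 8, 8, 1, 4]
Initialize: arr = [4, 2, 7, 8, 1, 7]
Entering loop: for x, item in zip(data, arr):

After execution: s = 165
165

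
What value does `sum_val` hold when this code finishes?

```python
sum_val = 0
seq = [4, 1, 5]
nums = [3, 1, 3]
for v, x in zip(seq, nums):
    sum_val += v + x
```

Let's trace through this code step by step.

Initialize: sum_val = 0
Initialize: seq = [4, 1, 5]
Initialize: nums = [3, 1, 3]
Entering loop: for v, x in zip(seq, nums):

After execution: sum_val = 17
17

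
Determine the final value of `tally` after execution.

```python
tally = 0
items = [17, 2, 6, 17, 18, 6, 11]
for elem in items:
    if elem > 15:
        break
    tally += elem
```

Let's trace through this code step by step.

Initialize: tally = 0
Initialize: items = [17, 2, 6, 17, 18, 6, 11]
Entering loop: for elem in items:

After execution: tally = 0
0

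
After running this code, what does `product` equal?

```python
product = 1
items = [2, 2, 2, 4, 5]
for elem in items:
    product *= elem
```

Let's trace through this code step by step.

Initialize: product = 1
Initialize: items = [2, 2, 2, 4, 5]
Entering loop: for elem in items:

After execution: product = 160
160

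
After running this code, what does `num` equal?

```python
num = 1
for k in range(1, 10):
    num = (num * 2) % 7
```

Let's trace through this code step by step.

Initialize: num = 1
Entering loop: for k in range(1, 10):

After execution: num = 1
1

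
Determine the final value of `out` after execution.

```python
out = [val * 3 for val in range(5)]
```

Let's trace through this code step by step.

Initialize: out = [val * 3 for val in range(5)]

After execution: out = [0, 3, 6, 9, 12]
[0, 3, 6, 9, 12]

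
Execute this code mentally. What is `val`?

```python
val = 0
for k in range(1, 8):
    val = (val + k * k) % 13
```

Let's trace through this code step by step.

Initialize: val = 0
Entering loop: for k in range(1, 8):

After execution: val = 10
10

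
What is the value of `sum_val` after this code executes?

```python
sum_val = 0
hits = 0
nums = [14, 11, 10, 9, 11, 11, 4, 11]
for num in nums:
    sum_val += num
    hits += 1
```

Let's trace through this code step by step.

Initialize: sum_val = 0
Initialize: hits = 0
Initialize: nums = [14, 11, 10, 9, 11, 11, 4, 11]
Entering loop: for num in nums:

After execution: sum_val = 81
81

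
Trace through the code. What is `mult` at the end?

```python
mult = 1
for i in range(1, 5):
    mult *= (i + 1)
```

Let's trace through this code step by step.

Initialize: mult = 1
Entering loop: for i in range(1, 5):

After execution: mult = 120
120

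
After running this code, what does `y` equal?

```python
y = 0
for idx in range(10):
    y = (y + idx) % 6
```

Let's trace through this code step by step.

Initialize: y = 0
Entering loop: for idx in range(10):

After execution: y = 3
3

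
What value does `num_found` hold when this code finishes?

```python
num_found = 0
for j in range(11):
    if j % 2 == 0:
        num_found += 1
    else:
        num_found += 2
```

Let's trace through this code step by step.

Initialize: num_found = 0
Entering loop: for j in range(11):

After execution: num_found = 16
16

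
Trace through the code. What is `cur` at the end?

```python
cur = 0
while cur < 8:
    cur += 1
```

Let's trace through this code step by step.

Initialize: cur = 0
Entering loop: while cur < 8:

After execution: cur = 8
8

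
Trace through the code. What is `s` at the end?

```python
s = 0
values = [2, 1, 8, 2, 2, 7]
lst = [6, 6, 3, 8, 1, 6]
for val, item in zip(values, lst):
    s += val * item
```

Let's trace through this code step by step.

Initialize: s = 0
Initialize: values = [2, 1, 8, 2, 2, 7]
Initialize: lst = [6, 6, 3, 8, 1, 6]
Entering loop: for val, item in zip(values, lst):

After execution: s = 102
102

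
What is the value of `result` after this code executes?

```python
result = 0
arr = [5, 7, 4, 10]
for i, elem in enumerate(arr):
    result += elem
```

Let's trace through this code step by step.

Initialize: result = 0
Initialize: arr = [5, 7, 4, 10]
Entering loop: for i, elem in enumerate(arr):

After execution: result = 26
26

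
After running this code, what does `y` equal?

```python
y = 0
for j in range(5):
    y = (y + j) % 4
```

Let's trace through this code step by step.

Initialize: y = 0
Entering loop: for j in range(5):

After execution: y = 2
2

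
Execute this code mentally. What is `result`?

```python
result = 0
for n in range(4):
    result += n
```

Let's trace through this code step by step.

Initialize: result = 0
Entering loop: for n in range(4):

After execution: result = 6
6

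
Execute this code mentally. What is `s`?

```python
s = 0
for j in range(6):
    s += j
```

Let's trace through this code step by step.

Initialize: s = 0
Entering loop: for j in range(6):

After execution: s = 15
15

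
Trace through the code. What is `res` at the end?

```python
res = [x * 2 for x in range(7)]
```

Let's trace through this code step by step.

Initialize: res = [x * 2 for x in range(7)]

After execution: res = [0, 2, 4, 6, 8, 10, 12]
[0, 2, 4, 6, 8, 10, 12]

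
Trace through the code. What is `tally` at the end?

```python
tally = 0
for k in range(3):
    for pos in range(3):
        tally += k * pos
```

Let's trace through this code step by step.

Initialize: tally = 0
Entering loop: for k in range(3):

After execution: tally = 9
9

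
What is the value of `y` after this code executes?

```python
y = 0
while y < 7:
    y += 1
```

Let's trace through this code step by step.

Initialize: y = 0
Entering loop: while y < 7:

After execution: y = 7
7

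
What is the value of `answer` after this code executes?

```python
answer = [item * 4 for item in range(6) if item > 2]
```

Let's trace through this code step by step.

Initialize: answer = [item * 4 for item in range(6) if item > 2]

After execution: answer = [12, 16, 20]
[12, 16, 20]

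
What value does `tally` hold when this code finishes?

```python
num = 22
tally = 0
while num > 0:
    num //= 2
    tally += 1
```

Let's trace through this code step by step.

Initialize: num = 22
Initialize: tally = 0
Entering loop: while num > 0:

After execution: tally = 5
5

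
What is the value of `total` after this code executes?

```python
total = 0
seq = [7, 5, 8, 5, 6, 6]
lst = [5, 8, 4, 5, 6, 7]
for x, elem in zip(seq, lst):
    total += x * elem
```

Let's trace through this code step by step.

Initialize: total = 0
Initialize: seq = [7, 5, 8, 5, 6, 6]
Initialize: lst = [5, 8, 4, 5, 6, 7]
Entering loop: for x, elem in zip(seq, lst):

After execution: total = 210
210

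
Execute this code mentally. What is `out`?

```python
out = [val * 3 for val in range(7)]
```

Let's trace through this code step by step.

Initialize: out = [val * 3 for val in range(7)]

After execution: out = [0, 3, 6, 9, 12, 15, 18]
[0, 3, 6, 9, 12, 15, 18]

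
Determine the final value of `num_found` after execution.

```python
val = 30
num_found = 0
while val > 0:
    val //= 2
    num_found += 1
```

Let's trace through this code step by step.

Initialize: val = 30
Initialize: num_found = 0
Entering loop: while val > 0:

After execution: num_found = 5
5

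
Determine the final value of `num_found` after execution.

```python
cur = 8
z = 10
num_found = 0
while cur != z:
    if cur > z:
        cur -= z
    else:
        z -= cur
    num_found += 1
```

Let's trace through this code step by step.

Initialize: cur = 8
Initialize: z = 10
Initialize: num_found = 0
Entering loop: while cur != z:

After execution: num_found = 4
4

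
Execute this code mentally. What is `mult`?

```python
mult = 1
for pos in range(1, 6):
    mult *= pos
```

Let's trace through this code step by step.

Initialize: mult = 1
Entering loop: for pos in range(1, 6):

After execution: mult = 120
120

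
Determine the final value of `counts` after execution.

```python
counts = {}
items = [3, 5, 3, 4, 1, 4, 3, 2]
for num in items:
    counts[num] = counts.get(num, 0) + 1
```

Let's trace through this code step by step.

Initialize: counts = {}
Initialize: items = [3, 5, 3, 4, 1, 4, 3, 2]
Entering loop: for num in items:

After execution: counts = {3: 3, 5: 1, 4: 2, 1: 1, 2: 1}
{3: 3, 5: 1, 4: 2, 1: 1, 2: 1}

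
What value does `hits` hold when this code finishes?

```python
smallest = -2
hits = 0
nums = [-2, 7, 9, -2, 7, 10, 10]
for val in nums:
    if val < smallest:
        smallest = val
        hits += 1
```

Let's trace through this code step by step.

Initialize: smallest = -2
Initialize: hits = 0
Initialize: nums = [-2, 7, 9, -2, 7, 10, 10]
Entering loop: for val in nums:

After execution: hits = 0
0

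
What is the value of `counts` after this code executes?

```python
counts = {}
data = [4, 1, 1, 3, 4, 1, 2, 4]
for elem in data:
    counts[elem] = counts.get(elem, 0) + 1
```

Let's trace through this code step by step.

Initialize: counts = {}
Initialize: data = [4, 1, 1, 3, 4, 1, 2, 4]
Entering loop: for elem in data:

After execution: counts = {4: 3, 1: 3, 3: 1, 2: 1}
{4: 3, 1: 3, 3: 1, 2: 1}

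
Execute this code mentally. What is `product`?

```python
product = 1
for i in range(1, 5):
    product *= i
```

Let's trace through this code step by step.

Initialize: product = 1
Entering loop: for i in range(1, 5):

After execution: product = 24
24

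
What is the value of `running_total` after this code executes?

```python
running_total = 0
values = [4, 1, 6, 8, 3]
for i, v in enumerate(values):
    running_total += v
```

Let's trace through this code step by step.

Initialize: running_total = 0
Initialize: values = [4, 1, 6, 8, 3]
Entering loop: for i, v in enumerate(values):

After execution: running_total = 22
22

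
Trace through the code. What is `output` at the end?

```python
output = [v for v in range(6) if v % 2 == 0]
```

Let's trace through this code step by step.

Initialize: output = [v for v in range(6) if v % 2 == 0]

After execution: output = [0, 2, 4]
[0, 2, 4]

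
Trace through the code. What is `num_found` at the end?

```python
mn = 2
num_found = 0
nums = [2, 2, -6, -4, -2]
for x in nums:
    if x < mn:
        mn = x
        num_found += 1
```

Let's trace through this code step by step.

Initialize: mn = 2
Initialize: num_found = 0
Initialize: nums = [2, 2, -6, -4, -2]
Entering loop: for x in nums:

After execution: num_found = 1
1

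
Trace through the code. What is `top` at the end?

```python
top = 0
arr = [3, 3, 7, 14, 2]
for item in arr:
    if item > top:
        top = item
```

Let's trace through this code step by step.

Initialize: top = 0
Initialize: arr = [3, 3, 7, 14, 2]
Entering loop: for item in arr:

After execution: top = 14
14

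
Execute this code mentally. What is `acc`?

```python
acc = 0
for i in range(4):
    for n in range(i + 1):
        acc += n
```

Let's trace through this code step by step.

Initialize: acc = 0
Entering loop: for i in range(4):

After execution: acc = 10
10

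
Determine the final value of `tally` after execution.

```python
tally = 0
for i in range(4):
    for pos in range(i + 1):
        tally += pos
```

Let's trace through this code step by step.

Initialize: tally = 0
Entering loop: for i in range(4):

After execution: tally = 10
10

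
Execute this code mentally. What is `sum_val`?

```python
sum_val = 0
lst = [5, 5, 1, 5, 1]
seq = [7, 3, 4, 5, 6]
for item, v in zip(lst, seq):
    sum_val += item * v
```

Let's trace through this code step by step.

Initialize: sum_val = 0
Initialize: lst = [5, 5, 1, 5, 1]
Initialize: seq = [7, 3, 4, 5, 6]
Entering loop: for item, v in zip(lst, seq):

After execution: sum_val = 85
85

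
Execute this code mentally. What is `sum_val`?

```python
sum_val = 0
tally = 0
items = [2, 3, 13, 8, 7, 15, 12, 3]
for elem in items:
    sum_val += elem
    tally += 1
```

Let's trace through this code step by step.

Initialize: sum_val = 0
Initialize: tally = 0
Initialize: items = [2, 3, 13, 8, 7, 15, 12, 3]
Entering loop: for elem in items:

After execution: sum_val = 63
63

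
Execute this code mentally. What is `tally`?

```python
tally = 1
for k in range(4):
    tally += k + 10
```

Let's trace through this code step by step.

Initialize: tally = 1
Entering loop: for k in range(4):

After execution: tally = 47
47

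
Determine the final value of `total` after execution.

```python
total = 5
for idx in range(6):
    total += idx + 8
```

Let's trace through this code step by step.

Initialize: total = 5
Entering loop: for idx in range(6):

After execution: total = 68
68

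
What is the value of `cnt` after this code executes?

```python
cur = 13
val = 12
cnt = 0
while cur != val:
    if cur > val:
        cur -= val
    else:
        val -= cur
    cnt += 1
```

Let's trace through this code step by step.

Initialize: cur = 13
Initialize: val = 12
Initialize: cnt = 0
Entering loop: while cur != val:

After execution: cnt = 12
12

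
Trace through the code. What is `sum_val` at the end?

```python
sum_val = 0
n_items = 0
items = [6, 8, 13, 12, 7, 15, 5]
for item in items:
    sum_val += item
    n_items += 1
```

Let's trace through this code step by step.

Initialize: sum_val = 0
Initialize: n_items = 0
Initialize: items = [6, 8, 13, 12, 7, 15, 5]
Entering loop: for item in items:

After execution: sum_val = 66
66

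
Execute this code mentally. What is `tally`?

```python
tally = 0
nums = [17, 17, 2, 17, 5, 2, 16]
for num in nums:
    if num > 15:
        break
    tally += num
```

Let's trace through this code step by step.

Initialize: tally = 0
Initialize: nums = [17, 17, 2, 17, 5, 2, 16]
Entering loop: for num in nums:

After execution: tally = 0
0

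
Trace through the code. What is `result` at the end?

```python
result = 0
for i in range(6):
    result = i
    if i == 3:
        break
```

Let's trace through this code step by step.

Initialize: result = 0
Entering loop: for i in range(6):

After execution: result = 3
3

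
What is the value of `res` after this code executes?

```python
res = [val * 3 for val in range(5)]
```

Let's trace through this code step by step.

Initialize: res = [val * 3 for val in range(5)]

After execution: res = [0, 3, 6, 9, 12]
[0, 3, 6, 9, 12]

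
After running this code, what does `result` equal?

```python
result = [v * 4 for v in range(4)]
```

Let's trace through this code step by step.

Initialize: result = [v * 4 for v in range(4)]

After execution: result = [0, 4, 8, 12]
[0, 4, 8, 12]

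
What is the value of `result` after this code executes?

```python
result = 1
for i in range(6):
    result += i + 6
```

Let's trace through this code step by step.

Initialize: result = 1
Entering loop: for i in range(6):

After execution: result = 52
52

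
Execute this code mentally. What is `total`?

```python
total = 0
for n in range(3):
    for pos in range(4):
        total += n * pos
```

Let's trace through this code step by step.

Initialize: total = 0
Entering loop: for n in range(3):

After execution: total = 18
18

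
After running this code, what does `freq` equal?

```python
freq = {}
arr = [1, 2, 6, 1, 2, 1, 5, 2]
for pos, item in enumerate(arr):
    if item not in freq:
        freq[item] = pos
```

Let's trace through this code step by step.

Initialize: freq = {}
Initialize: arr = [1, 2, 6, 1, 2, 1, 5, 2]
Entering loop: for pos, item in enumerate(arr):

After execution: freq = {1: 0, 2: 1, 6: 2, 5: 6}
{1: 0, 2: 1, 6: 2, 5: 6}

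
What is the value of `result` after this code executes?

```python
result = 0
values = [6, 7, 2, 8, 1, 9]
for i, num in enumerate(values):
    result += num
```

Let's trace through this code step by step.

Initialize: result = 0
Initialize: values = [6, 7, 2, 8, 1, 9]
Entering loop: for i, num in enumerate(values):

After execution: result = 33
33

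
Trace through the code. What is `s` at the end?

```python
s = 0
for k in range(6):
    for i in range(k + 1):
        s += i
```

Let's trace through this code step by step.

Initialize: s = 0
Entering loop: for k in range(6):

After execution: s = 35
35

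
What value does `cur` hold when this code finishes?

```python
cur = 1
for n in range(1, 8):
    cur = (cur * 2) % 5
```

Let's trace through this code step by step.

Initialize: cur = 1
Entering loop: for n in range(1, 8):

After execution: cur = 3
3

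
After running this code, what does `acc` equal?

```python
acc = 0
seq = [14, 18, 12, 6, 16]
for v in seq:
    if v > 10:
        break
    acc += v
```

Let's trace through this code step by step.

Initialize: acc = 0
Initialize: seq = [14, 18, 12, 6, 16]
Entering loop: for v in seq:

After execution: acc = 0
0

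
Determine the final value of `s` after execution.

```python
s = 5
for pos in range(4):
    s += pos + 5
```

Let's trace through this code step by step.

Initialize: s = 5
Entering loop: for pos in range(4):

After execution: s = 31
31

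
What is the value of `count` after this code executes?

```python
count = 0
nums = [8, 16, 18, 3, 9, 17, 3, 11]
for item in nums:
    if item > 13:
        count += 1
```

Let's trace through this code step by step.

Initialize: count = 0
Initialize: nums = [8, 16, 18, 3, 9, 17, 3, 11]
Entering loop: for item in nums:

After execution: count = 3
3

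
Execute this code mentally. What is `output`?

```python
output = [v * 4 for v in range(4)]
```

Let's trace through this code step by step.

Initialize: output = [v * 4 for v in range(4)]

After execution: output = [0, 4, 8, 12]
[0, 4, 8, 12]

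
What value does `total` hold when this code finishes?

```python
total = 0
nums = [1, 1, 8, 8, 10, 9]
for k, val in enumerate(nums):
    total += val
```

Let's trace through this code step by step.

Initialize: total = 0
Initialize: nums = [1, 1, 8, 8, 10, 9]
Entering loop: for k, val in enumerate(nums):

After execution: total = 37
37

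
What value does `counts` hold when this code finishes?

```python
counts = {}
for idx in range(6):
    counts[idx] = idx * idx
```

Let's trace through this code step by step.

Initialize: counts = {}
Entering loop: for idx in range(6):

After execution: counts = {0: 0, 1: 1, 2: 4, 3: 9, 4: 16, 5: 25}
{0: 0, 1: 1, 2: 4, 3: 9, 4: 16, 5: 25}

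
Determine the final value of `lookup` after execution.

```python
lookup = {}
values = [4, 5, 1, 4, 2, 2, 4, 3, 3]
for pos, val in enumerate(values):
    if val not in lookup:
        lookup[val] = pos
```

Let's trace through this code step by step.

Initialize: lookup = {}
Initialize: values = [4, 5, 1, 4, 2, 2, 4, 3, 3]
Entering loop: for pos, val in enumerate(values):

After execution: lookup = {4: 0, 5: 1, 1: 2, 2: 4, 3: 7}
{4: 0, 5: 1, 1: 2, 2: 4, 3: 7}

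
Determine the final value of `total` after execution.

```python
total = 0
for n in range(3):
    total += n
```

Let's trace through this code step by step.

Initialize: total = 0
Entering loop: for n in range(3):

After execution: total = 3
3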